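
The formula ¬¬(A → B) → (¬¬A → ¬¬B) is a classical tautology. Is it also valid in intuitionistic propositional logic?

Yes

This is the distribution of double negation over implication, which is intuitionistically derivable.
Assume ¬¬(A → B) and ¬¬A; suppose ¬B. Then A → B would give ¬A (by contraposition), contradicting ¬¬A; so ¬(A → B), contradicting ¬¬(A → B). Hence ¬¬B.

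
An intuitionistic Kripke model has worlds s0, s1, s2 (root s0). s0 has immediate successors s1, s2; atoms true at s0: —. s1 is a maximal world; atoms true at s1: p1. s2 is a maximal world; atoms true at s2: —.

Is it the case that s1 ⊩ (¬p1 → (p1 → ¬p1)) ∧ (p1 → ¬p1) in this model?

No

s1 ⊮ (¬p1 → (p1 → ¬p1)) ∧ (p1 → ¬p1) since s1 fails p1 → ¬p1.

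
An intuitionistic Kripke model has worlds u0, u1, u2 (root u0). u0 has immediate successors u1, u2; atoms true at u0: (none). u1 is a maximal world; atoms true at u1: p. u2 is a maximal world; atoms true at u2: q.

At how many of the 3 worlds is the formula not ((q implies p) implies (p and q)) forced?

1

u0: does not force it — u0 does not force not ((q implies p) implies (p and q)) since u2 is accessible from u0 and u2 forces (q implies p) implies (p and q).
u1: forces it.
u2: does not force it.
Worlds forcing the formula: {u1}.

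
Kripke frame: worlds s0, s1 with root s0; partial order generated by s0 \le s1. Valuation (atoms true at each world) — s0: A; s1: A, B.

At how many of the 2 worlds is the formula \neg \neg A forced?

2

s0: forces it.
s1: forces it.
Worlds forcing the formula: {s0, s1}.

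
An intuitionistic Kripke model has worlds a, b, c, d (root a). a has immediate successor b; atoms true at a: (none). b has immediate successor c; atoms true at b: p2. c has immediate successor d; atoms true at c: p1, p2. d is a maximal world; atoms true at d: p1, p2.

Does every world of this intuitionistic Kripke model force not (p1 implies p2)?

Not every world: a does not force not (p1 implies p2).
a does not force not (p1 implies p2) since a is accessible from a and a forces p1 implies p2.
a forces p1 implies p2: every world accessible from a that forces p1 (namely c, d) also forces p2.

No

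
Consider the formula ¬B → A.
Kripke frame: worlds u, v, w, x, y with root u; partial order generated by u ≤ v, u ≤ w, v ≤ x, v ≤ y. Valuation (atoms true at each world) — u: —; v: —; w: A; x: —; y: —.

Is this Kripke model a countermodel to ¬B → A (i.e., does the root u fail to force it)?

Yes

u ⊮ ¬B → A: already at u itself, u ⊩ ¬B but u ⊮ A.
u lacks atom A, so u ⊮ A.
So the root u does not force ¬B → A; the model is a countermodel.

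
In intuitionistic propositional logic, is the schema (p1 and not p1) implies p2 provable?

Yes

This is an instance of ex falso quodlibet, which is intuitionistically derivable.
No world can force both p1 and not p1, so the antecedent p1 and not p1 is never forced and the implication holds vacuously at every world.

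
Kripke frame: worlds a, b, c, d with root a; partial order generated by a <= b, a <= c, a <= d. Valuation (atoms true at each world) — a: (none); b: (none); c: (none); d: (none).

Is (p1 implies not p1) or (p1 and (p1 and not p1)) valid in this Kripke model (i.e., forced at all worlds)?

a forces (p1 implies not p1) or (p1 and (p1 and not p1)) via the disjunct p1 implies not p1.
Since the root a forces (p1 implies not p1) or (p1 and (p1 and not p1)) and forcing is persistent (monotone upward), every world forces it.

Yes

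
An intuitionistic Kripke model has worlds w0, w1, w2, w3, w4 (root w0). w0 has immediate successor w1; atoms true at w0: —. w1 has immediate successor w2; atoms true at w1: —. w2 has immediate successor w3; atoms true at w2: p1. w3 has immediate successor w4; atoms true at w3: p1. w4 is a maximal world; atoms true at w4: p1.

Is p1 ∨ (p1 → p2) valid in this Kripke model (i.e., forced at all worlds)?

Not every world: w0 ⊮ p1 ∨ (p1 → p2).
w0 ⊮ p1 ∨ (p1 → p2): neither disjunct is forced at w0.
w0 lacks atom p1, so w0 ⊮ p1.

No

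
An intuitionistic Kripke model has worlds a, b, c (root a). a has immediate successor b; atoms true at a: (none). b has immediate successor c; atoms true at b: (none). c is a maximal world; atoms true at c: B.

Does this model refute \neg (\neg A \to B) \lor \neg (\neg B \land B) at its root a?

a \Vdash \neg (\neg A \to B) \lor \neg (\neg B \land B) via the disjunct \neg (\neg B \land B).
So the root a forces \neg (\neg A \to B) \lor \neg (\neg B \land B); the model is not a countermodel.

No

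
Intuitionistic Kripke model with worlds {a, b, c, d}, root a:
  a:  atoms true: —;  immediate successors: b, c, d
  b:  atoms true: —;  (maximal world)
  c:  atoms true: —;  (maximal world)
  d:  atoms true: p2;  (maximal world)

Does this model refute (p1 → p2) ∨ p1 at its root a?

a ⊩ (p1 → p2) ∨ p1 via the disjunct p1 → p2.
So the root a forces (p1 → p2) ∨ p1; the model is not a countermodel.

No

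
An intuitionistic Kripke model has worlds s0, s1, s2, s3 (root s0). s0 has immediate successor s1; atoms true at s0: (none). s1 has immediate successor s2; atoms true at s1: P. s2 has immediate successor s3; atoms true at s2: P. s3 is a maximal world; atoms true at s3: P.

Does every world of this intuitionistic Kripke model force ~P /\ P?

No

Not every world: s0 ||-/- ~P /\ P.
s0 ||-/- ~P /\ P since s0 fails ~P.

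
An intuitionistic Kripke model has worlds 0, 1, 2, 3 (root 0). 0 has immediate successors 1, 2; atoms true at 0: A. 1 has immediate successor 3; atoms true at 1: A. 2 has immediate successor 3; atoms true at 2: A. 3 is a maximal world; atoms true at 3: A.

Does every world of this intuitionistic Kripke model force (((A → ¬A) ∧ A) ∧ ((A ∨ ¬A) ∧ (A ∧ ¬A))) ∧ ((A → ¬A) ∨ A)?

Not every world: 0 ⊮ (((A → ¬A) ∧ A) ∧ ((A ∨ ¬A) ∧ (A ∧ ¬A))) ∧ ((A → ¬A) ∨ A).
0 ⊮ (((A → ¬A) ∧ A) ∧ ((A ∨ ¬A) ∧ (A ∧ ¬A))) ∧ ((A → ¬A) ∨ A) since 0 fails ((A → ¬A) ∧ A) ∧ ((A ∨ ¬A) ∧ (A ∧ ¬A)).

No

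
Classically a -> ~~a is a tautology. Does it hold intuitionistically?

Yes

This is double-negation introduction, which is intuitionistically derivable.
If a world forces a then every accessible world forces a (persistence), so none forces ~a; hence ~~a.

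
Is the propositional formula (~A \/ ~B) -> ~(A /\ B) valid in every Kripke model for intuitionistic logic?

Yes

This is a constructively valid De Morgan direction (disjunction of negations to negated conjunction), which is intuitionistically derivable.
If ~A holds at a world then no accessible world forces A, hence none forces A /\ B; likewise for ~B.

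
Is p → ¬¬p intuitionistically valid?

Yes

This is double-negation introduction, which is intuitionistically derivable.
If a world forces p then every accessible world forces p (persistence), so none forces ¬p; hence ¬¬p.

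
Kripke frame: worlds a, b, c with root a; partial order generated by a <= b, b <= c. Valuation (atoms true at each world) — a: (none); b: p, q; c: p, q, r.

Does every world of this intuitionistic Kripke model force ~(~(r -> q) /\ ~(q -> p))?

Yes

a ||- ~(~(r -> q) /\ ~(q -> p)): no world accessible from a forces ~(r -> q) /\ ~(q -> p).
Since the root a forces ~(~(r -> q) /\ ~(q -> p)) and forcing is persistent (monotone upward), every world forces it.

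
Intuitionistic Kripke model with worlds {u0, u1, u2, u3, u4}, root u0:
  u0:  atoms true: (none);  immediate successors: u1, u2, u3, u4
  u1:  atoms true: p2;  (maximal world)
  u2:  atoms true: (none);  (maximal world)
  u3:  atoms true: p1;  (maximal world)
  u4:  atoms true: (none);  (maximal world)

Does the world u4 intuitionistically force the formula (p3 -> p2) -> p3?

No

u4 ||-/- (p3 -> p2) -> p3: already at u4 itself, u4 ||- p3 -> p2 but u4 ||-/- p3.
u4 lacks atom p3, so u4 ||-/- p3.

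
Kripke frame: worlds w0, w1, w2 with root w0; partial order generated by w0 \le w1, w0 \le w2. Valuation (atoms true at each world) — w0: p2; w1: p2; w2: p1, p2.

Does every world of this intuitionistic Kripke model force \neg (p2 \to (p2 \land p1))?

No

Not every world: w0 \nVdash \neg (p2 \to (p2 \land p1)).
w0 \nVdash \neg (p2 \to (p2 \land p1)) since w2 is accessible from w0 and w2 \Vdash p2 \to (p2 \land p1).
w2 \Vdash p2 \to (p2 \land p1): every world accessible from w2 that forces p2 (namely w2) also forces p2 \land p1.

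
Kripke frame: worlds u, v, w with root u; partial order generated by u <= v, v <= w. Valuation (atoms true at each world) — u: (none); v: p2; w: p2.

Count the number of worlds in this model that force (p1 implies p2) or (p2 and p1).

u: forces it.
v: forces it.
w: forces it.
Worlds forcing the formula: {u, v, w}.

3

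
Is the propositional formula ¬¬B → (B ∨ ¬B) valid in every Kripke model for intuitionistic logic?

This is a variant of double-negation elimination (deriving excluded middle from double negation), which is not intuitionistically valid.
A Kripke countermodel: worlds u0, u1; order generated by u0 ≤ u1; atoms true at each world — u0:{}; u1:{B}.
u0 ⊮ ¬¬B → (B ∨ ¬B): already at u0 itself, u0 ⊩ ¬¬B but u0 ⊮ B ∨ ¬B.
u0 ⊮ B ∨ ¬B: neither disjunct is forced at u0.
u0 lacks atom B, so u0 ⊮ B.
So the root u0 does not force the formula.

No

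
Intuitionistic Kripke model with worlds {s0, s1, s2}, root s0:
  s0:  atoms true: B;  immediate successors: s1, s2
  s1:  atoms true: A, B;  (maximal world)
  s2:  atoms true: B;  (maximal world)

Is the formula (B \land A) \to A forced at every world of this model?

Yes

s0 \Vdash (B \land A) \to A: every world accessible from s0 that forces B \land A (namely s1) also forces A.
Since the root s0 forces (B \land A) \to A and forcing is persistent (monotone upward), every world forces it.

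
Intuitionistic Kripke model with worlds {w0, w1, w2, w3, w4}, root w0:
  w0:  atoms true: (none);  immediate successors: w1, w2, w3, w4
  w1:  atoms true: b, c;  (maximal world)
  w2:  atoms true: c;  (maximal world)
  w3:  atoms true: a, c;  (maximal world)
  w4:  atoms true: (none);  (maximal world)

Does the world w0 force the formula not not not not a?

w0 does not force not not not not a since w1 is accessible from w0 and w1 forces not not not a.
w1 forces not not not a: no world accessible from w1 forces not not a.

No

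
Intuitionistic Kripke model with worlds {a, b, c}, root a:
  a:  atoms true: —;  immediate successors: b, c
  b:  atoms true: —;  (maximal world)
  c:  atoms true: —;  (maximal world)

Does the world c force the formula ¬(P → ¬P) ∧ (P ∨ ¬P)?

c ⊮ ¬(P → ¬P) ∧ (P ∨ ¬P) since c fails ¬(P → ¬P).

No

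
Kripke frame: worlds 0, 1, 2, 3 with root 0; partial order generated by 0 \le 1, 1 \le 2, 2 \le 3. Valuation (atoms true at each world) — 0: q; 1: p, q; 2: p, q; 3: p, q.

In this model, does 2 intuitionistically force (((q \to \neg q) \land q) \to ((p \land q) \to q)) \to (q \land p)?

Yes

2 \Vdash (((q \to \neg q) \land q) \to ((p \land q) \to q)) \to (q \land p): every world accessible from 2 that forces ((q \to \neg q) \land q) \to ((p \land q) \to q) (namely 2, 3) also forces q \land p.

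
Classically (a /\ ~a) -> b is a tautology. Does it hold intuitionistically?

This is an instance of ex falso quodlibet, which is intuitionistically derivable.
No world can force both a and ~a, so the antecedent a /\ ~a is never forced and the implication holds vacuously at every world.

Yes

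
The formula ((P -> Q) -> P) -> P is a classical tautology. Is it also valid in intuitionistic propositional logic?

This is Peirce's law, which is not intuitionistically valid.
A Kripke countermodel: worlds s0, s1; order generated by s0 <= s1; atoms true at each world — s0:{}; s1:{P}.
s0 ||-/- ((P -> Q) -> P) -> P: already at s0 itself, s0 ||- (P -> Q) -> P but s0 ||-/- P.
s0 lacks atom P, so s0 ||-/- P.
So the root s0 does not force the formula.

No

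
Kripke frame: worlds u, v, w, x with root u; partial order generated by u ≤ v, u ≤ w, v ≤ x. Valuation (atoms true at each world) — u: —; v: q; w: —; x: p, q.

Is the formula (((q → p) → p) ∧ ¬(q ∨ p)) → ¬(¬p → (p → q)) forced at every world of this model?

Yes

u ⊩ (((q → p) → p) ∧ ¬(q ∨ p)) → ¬(¬p → (p → q)) vacuously: no world accessible from u forces the antecedent ((q → p) → p) ∧ ¬(q ∨ p).
Since the root u forces (((q → p) → p) ∧ ¬(q ∨ p)) → ¬(¬p → (p → q)) and forcing is persistent (monotone upward), every world forces it.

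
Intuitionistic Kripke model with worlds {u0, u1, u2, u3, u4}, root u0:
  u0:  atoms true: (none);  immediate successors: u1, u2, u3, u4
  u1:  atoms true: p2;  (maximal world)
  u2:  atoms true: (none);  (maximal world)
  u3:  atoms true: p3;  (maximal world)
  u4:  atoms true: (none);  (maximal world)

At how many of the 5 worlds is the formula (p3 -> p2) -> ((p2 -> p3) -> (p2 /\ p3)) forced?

2

u0: does not force it — u0 ||-/- (p3 -> p2) -> ((p2 -> p3) -> (p2 /\ p3)): at the accessible world u2, u2 ||- p3 -> p2 but u2 ||-/- (p2 -> p3) -> (p2 /\ p3).
u1: forces it.
u2: does not force it — u2 ||-/- (p3 -> p2) -> ((p2 -> p3) -> (p2 /\ p3)): already at u2 itself, u2 ||- p3 -> p2 but u2 ||-/- (p2 -> p3) -> (p2 /\ p3).
u3: forces it.
u4: does not force it — u4 ||-/- (p3 -> p2) -> ((p2 -> p3) -> (p2 /\ p3)): already at u4 itself, u4 ||- p3 -> p2 but u4 ||-/- (p2 -> p3) -> (p2 /\ p3).
Worlds forcing the formula: {u1, u3}.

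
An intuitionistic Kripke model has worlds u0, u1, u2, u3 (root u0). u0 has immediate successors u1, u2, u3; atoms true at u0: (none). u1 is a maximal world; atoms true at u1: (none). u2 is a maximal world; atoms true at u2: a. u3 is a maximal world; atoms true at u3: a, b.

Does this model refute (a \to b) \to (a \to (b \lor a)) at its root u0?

No

u0 \Vdash (a \to b) \to (a \to (b \lor a)): every world accessible from u0 that forces a \to b (namely u1, u3) also forces a \to (b \lor a).
So the root u0 forces (a \to b) \to (a \to (b \lor a)); the model is not a countermodel.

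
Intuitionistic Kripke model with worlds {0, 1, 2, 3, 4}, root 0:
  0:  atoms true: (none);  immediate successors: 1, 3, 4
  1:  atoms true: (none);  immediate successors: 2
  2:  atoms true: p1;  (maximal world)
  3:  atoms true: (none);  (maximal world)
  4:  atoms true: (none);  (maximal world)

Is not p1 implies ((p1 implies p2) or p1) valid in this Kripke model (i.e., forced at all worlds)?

Yes

0 forces not p1 implies ((p1 implies p2) or p1): every world accessible from 0 that forces not p1 (namely 3, 4) also forces (p1 implies p2) or p1.
Since the root 0 forces not p1 implies ((p1 implies p2) or p1) and forcing is persistent (monotone upward), every world forces it.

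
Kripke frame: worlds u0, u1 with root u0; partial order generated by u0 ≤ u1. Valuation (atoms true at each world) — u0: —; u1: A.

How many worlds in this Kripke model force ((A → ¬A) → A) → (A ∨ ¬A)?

u0: does not force it — u0 ⊮ ((A → ¬A) → A) → (A ∨ ¬A): already at u0 itself, u0 ⊩ (A → ¬A) → A but u0 ⊮ A ∨ ¬A.
u1: forces it.
Worlds forcing the formula: {u1}.

1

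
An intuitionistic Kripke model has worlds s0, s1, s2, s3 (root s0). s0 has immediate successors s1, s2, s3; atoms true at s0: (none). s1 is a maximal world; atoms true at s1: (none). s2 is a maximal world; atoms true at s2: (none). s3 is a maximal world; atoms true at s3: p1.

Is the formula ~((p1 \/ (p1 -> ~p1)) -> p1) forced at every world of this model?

No

Not every world: s0 ||-/- ~((p1 \/ (p1 -> ~p1)) -> p1).
s0 ||-/- ~((p1 \/ (p1 -> ~p1)) -> p1) since s3 is accessible from s0 and s3 ||- (p1 \/ (p1 -> ~p1)) -> p1.
s3 ||- (p1 \/ (p1 -> ~p1)) -> p1: every world accessible from s3 that forces p1 \/ (p1 -> ~p1) (namely s3) also forces p1.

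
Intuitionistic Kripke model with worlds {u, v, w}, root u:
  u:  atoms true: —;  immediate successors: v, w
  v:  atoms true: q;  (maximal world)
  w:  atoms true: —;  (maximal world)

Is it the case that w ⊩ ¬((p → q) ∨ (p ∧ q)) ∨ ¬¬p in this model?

w ⊮ ¬((p → q) ∨ (p ∧ q)) ∨ ¬¬p: neither disjunct is forced at w.
w ⊮ ¬((p → q) ∨ (p ∧ q)) since w is accessible from w and w ⊩ (p → q) ∨ (p ∧ q).
w ⊩ (p → q) ∨ (p ∧ q) via the disjunct p → q.

No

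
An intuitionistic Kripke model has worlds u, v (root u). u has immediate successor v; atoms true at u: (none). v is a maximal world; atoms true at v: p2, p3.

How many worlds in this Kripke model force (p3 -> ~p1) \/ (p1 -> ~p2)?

u: forces it.
v: forces it.
Worlds forcing the formula: {u, v}.

2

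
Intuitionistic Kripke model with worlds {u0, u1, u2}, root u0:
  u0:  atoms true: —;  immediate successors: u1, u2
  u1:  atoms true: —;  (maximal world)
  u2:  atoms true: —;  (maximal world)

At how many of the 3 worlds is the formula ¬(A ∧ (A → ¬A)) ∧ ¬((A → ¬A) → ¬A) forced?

u0: does not force it — u0 ⊮ ¬(A ∧ (A → ¬A)) ∧ ¬((A → ¬A) → ¬A) since u0 fails ¬((A → ¬A) → ¬A).
u1: does not force it — u1 ⊮ ¬(A ∧ (A → ¬A)) ∧ ¬((A → ¬A) → ¬A) since u1 fails ¬((A → ¬A) → ¬A).
u2: does not force it.
Worlds forcing the formula: { }.

0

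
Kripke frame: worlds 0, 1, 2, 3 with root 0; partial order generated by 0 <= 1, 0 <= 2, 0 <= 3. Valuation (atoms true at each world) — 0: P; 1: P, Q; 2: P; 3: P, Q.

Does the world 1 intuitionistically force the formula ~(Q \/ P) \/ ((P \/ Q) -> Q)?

1 ||- ~(Q \/ P) \/ ((P \/ Q) -> Q) via the disjunct (P \/ Q) -> Q.

Yes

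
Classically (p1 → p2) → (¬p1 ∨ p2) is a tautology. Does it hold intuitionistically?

No

This is the material-implication-as-disjunction principle, which is not intuitionistically valid.
A Kripke countermodel: worlds a, b; order generated by a ≤ b; atoms true at each world — a:{}; b:{p1,p2}.
a ⊮ (p1 → p2) → (¬p1 ∨ p2): already at a itself, a ⊩ p1 → p2 but a ⊮ ¬p1 ∨ p2.
a ⊮ ¬p1 ∨ p2: neither disjunct is forced at a.
a ⊮ ¬p1 since b is accessible from a and b ⊩ p1.
So the root a does not force the formula.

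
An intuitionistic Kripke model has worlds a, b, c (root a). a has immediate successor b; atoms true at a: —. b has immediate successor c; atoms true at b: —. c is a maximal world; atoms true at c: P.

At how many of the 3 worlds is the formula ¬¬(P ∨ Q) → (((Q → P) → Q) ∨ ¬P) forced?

0

a: does not force it — a ⊮ ¬¬(P ∨ Q) → (((Q → P) → Q) ∨ ¬P): already at a itself, a ⊩ ¬¬(P ∨ Q) but a ⊮ ((Q → P) → Q) ∨ ¬P.
b: does not force it — b ⊮ ¬¬(P ∨ Q) → (((Q → P) → Q) ∨ ¬P): already at b itself, b ⊩ ¬¬(P ∨ Q) but b ⊮ ((Q → P) → Q) ∨ ¬P.
c: does not force it.
Worlds forcing the formula: { }.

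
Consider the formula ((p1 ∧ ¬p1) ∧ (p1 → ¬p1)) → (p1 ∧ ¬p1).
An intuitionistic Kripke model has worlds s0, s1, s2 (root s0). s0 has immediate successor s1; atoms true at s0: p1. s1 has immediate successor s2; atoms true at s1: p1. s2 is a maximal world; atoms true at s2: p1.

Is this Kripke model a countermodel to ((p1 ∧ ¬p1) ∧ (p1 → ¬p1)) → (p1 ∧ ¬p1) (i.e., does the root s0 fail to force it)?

No

s0 ⊩ ((p1 ∧ ¬p1) ∧ (p1 → ¬p1)) → (p1 ∧ ¬p1) vacuously: no world accessible from s0 forces the antecedent (p1 ∧ ¬p1) ∧ (p1 → ¬p1).
So the root s0 forces ((p1 ∧ ¬p1) ∧ (p1 → ¬p1)) → (p1 ∧ ¬p1); the model is not a countermodel.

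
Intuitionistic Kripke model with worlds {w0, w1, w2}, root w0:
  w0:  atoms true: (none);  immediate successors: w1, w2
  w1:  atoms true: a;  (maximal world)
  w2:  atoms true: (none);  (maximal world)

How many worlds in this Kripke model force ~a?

1

w0: does not force it — w0 ||-/- ~a since w1 is accessible from w0 and w1 ||- a.
w1: does not force it.
w2: forces it.
Worlds forcing the formula: {w2}.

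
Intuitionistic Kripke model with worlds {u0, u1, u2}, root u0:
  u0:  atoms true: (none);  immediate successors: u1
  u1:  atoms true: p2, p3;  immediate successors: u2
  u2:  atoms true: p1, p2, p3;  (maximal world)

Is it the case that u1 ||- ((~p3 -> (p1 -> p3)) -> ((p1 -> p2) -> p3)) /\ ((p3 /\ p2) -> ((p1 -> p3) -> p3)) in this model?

u1 ||- ((~p3 -> (p1 -> p3)) -> ((p1 -> p2) -> p3)) /\ ((p3 /\ p2) -> ((p1 -> p3) -> p3)) since u1 forces both conjuncts.

Yes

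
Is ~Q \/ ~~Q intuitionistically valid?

No

This is the weak law of excluded middle, which is not intuitionistically valid.
A Kripke countermodel: worlds u, v, w; order generated by u <= v, u <= w; atoms true at each world — u:{}; v:{Q}; w:{}.
u ||-/- ~Q \/ ~~Q: neither disjunct is forced at u.
u ||-/- ~Q since v is accessible from u and v ||- Q.
So the root u does not force the formula.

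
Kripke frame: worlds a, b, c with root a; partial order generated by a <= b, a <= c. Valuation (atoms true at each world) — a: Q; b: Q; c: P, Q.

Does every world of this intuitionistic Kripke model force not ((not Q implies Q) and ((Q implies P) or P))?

Not every world: a does not force not ((not Q implies Q) and ((Q implies P) or P)).
a does not force not ((not Q implies Q) and ((Q implies P) or P)) since c is accessible from a and c forces (not Q implies Q) and ((Q implies P) or P).
c forces (not Q implies Q) and ((Q implies P) or P) since c forces both conjuncts.

No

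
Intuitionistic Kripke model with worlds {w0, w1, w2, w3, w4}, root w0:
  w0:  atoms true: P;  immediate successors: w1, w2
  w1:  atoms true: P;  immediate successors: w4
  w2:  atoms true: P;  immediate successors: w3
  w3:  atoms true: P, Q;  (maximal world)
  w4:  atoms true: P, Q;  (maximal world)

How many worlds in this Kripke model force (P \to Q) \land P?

2

w0: does not force it — w0 \nVdash (P \to Q) \land P since w0 fails P \to Q.
w1: does not force it — w1 \nVdash (P \to Q) \land P since w1 fails P \to Q.
w2: does not force it — w2 \nVdash (P \to Q) \land P since w2 fails P \to Q.
w3: forces it.
w4: forces it.
Worlds forcing the formula: {w3, w4}.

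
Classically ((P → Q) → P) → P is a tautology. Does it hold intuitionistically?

This is Peirce's law, which is not intuitionistically valid.
A Kripke countermodel: worlds u0, u1; order generated by u0 ≤ u1; atoms true at each world — u0:{}; u1:{P}.
u0 ⊮ ((P → Q) → P) → P: already at u0 itself, u0 ⊩ (P → Q) → P but u0 ⊮ P.
u0 lacks atom P, so u0 ⊮ P.
So the root u0 does not force the formula.

No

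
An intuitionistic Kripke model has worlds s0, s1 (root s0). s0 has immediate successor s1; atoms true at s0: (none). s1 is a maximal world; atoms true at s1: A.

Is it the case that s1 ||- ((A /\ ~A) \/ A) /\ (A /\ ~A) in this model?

s1 ||-/- ((A /\ ~A) \/ A) /\ (A /\ ~A) since s1 fails A /\ ~A.

No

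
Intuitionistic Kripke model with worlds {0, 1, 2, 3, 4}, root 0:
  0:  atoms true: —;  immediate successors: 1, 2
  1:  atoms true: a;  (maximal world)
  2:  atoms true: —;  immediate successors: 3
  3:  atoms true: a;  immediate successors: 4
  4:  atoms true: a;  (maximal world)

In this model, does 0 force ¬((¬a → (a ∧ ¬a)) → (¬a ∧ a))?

Yes

0 ⊩ ¬((¬a → (a ∧ ¬a)) → (¬a ∧ a)): no world accessible from 0 forces (¬a → (a ∧ ¬a)) → (¬a ∧ a).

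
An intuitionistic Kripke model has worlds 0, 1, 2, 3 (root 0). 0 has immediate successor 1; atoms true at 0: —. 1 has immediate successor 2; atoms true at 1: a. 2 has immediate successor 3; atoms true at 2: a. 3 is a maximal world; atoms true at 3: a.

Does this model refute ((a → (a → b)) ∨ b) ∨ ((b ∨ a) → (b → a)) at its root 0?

No

0 ⊩ ((a → (a → b)) ∨ b) ∨ ((b ∨ a) → (b → a)) via the disjunct (b ∨ a) → (b → a).
So the root 0 forces ((a → (a → b)) ∨ b) ∨ ((b ∨ a) → (b → a)); the model is not a countermodel.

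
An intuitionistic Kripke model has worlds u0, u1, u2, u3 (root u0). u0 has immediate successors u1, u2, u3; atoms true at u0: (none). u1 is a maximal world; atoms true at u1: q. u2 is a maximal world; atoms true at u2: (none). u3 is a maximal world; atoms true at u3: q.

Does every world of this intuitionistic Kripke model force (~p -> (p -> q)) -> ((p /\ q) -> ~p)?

Yes

u0 ||- (~p -> (p -> q)) -> ((p /\ q) -> ~p): every world accessible from u0 that forces ~p -> (p -> q) (namely u0, u1, u2, u3) also forces (p /\ q) -> ~p.
Since the root u0 forces (~p -> (p -> q)) -> ((p /\ q) -> ~p) and forcing is persistent (monotone upward), every world forces it.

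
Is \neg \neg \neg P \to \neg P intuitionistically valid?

This is triple-negation reduction, which is intuitionistically derivable.
Assume \neg \neg \neg P and suppose P. Then \neg \neg P (double-negation introduction), contradicting \neg \neg \neg P. So \neg P.

Yes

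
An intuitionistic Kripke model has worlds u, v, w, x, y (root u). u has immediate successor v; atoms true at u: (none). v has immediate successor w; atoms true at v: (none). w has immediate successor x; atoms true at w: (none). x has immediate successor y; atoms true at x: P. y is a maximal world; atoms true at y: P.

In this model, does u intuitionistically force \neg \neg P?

u \Vdash \neg \neg P: no world accessible from u forces \neg P.

Yes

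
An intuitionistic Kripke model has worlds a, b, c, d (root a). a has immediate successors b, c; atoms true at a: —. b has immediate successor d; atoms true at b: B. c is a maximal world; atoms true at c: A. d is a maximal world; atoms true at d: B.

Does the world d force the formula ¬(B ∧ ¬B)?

d ⊩ ¬(B ∧ ¬B): no world accessible from d forces B ∧ ¬B.

Yes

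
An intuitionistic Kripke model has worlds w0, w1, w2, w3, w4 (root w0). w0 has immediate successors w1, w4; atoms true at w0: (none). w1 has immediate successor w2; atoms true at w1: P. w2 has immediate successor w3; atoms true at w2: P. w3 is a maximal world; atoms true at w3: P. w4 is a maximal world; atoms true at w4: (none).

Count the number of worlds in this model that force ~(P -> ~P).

w0: does not force it — w0 ||-/- ~(P -> ~P) since w4 is accessible from w0 and w4 ||- P -> ~P.
w1: forces it.
w2: forces it.
w3: forces it.
w4: does not force it.
Worlds forcing the formula: {w1, w2, w3}.

3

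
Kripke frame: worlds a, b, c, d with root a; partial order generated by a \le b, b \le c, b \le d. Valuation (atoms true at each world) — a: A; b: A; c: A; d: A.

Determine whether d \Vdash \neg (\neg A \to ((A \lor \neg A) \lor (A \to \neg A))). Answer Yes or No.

d \nVdash \neg (\neg A \to ((A \lor \neg A) \lor (A \to \neg A))) since d is accessible from d and d \Vdash \neg A \to ((A \lor \neg A) \lor (A \to \neg A)).
d \Vdash \neg A \to ((A \lor \neg A) \lor (A \to \neg A)) vacuously: no world accessible from d forces the antecedent \neg A.

No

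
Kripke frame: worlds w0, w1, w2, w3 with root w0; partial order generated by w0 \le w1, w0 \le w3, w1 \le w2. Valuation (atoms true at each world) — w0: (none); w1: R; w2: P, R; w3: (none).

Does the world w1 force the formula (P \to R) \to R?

Yes

w1 \Vdash (P \to R) \to R: every world accessible from w1 that forces P \to R (namely w1, w2) also forces R.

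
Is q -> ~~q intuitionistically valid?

Yes

This is double-negation introduction, which is intuitionistically derivable.
If a world forces q then every accessible world forces q (persistence), so none forces ~q; hence ~~q.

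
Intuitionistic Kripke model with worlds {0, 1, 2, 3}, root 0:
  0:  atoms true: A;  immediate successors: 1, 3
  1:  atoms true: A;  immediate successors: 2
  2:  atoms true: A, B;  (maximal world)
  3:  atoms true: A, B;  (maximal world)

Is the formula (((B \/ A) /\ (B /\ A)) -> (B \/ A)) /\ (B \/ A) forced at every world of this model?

Yes

0 ||- (((B \/ A) /\ (B /\ A)) -> (B \/ A)) /\ (B \/ A) since 0 forces both conjuncts.
Since the root 0 forces (((B \/ A) /\ (B /\ A)) -> (B \/ A)) /\ (B \/ A) and forcing is persistent (monotone upward), every world forces it.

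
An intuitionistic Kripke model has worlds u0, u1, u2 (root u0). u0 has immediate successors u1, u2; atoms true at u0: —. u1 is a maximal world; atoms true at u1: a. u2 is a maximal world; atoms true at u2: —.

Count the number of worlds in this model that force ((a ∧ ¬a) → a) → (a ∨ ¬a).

2

u0: does not force it — u0 ⊮ ((a ∧ ¬a) → a) → (a ∨ ¬a): already at u0 itself, u0 ⊩ (a ∧ ¬a) → a but u0 ⊮ a ∨ ¬a.
u1: forces it.
u2: forces it.
Worlds forcing the formula: {u1, u2}.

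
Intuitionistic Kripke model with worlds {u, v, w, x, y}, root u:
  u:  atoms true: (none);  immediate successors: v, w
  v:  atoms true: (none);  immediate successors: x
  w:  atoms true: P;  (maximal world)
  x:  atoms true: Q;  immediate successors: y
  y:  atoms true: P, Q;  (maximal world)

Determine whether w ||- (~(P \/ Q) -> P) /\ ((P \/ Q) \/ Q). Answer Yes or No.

Yes

w ||- (~(P \/ Q) -> P) /\ ((P \/ Q) \/ Q) since w forces both conjuncts.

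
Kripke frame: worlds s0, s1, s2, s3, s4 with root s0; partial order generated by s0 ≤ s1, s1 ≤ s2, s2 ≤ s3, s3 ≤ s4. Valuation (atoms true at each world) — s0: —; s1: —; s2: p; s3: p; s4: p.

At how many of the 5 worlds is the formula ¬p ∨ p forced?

3

s0: does not force it — s0 ⊮ ¬p ∨ p: neither disjunct is forced at s0.
s1: does not force it.
s2: forces it.
s3: forces it.
s4: forces it.
Worlds forcing the formula: {s2, s3, s4}.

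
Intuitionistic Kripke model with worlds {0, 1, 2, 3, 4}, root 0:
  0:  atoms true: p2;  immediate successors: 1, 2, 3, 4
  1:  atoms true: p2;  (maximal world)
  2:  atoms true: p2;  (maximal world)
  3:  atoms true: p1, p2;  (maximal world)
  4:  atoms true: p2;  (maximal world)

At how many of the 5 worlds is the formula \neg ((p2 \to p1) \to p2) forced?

0: does not force it — 0 \nVdash \neg ((p2 \to p1) \to p2) since 0 is accessible from 0 and 0 \Vdash (p2 \to p1) \to p2.
1: does not force it.
2: does not force it.
3: does not force it.
4: does not force it.
Worlds forcing the formula: { }.

0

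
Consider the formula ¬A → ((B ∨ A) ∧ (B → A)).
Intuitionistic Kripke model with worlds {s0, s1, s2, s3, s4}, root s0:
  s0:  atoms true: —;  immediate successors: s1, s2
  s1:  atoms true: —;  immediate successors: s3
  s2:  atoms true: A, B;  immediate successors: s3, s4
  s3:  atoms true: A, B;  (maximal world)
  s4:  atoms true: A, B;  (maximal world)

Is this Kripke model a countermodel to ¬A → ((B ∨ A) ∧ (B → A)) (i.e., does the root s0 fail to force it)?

s0 ⊩ ¬A → ((B ∨ A) ∧ (B → A)) vacuously: no world accessible from s0 forces the antecedent ¬A.
So the root s0 forces ¬A → ((B ∨ A) ∧ (B → A)); the model is not a countermodel.

No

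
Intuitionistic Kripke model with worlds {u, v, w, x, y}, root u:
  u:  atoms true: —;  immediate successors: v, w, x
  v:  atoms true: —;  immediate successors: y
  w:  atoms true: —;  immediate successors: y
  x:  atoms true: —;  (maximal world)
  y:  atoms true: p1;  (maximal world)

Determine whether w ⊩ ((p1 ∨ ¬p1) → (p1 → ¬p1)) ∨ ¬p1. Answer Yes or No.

No

w ⊮ ((p1 ∨ ¬p1) → (p1 → ¬p1)) ∨ ¬p1: neither disjunct is forced at w.
w ⊮ (p1 ∨ ¬p1) → (p1 → ¬p1): at the accessible world y, y ⊩ p1 ∨ ¬p1 but y ⊮ p1 → ¬p1.
y ⊮ p1 → ¬p1: already at y itself, y ⊩ p1 but y ⊮ ¬p1.
y ⊮ ¬p1 since y is accessible from y and y ⊩ p1.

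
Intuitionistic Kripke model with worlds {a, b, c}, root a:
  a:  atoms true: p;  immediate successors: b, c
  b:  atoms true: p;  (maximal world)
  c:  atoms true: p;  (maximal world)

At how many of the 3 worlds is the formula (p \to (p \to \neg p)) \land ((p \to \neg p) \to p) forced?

a: does not force it — a \nVdash (p \to (p \to \neg p)) \land ((p \to \neg p) \to p) since a fails p \to (p \to \neg p).
b: does not force it.
c: does not force it.
Worlds forcing the formula: { }.

0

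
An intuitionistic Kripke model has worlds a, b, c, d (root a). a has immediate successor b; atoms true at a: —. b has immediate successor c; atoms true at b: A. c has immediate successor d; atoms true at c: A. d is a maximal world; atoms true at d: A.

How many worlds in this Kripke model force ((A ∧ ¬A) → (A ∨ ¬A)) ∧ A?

3

a: does not force it — a ⊮ ((A ∧ ¬A) → (A ∨ ¬A)) ∧ A since a fails A.
b: forces it.
c: forces it.
d: forces it.
Worlds forcing the formula: {b, c, d}.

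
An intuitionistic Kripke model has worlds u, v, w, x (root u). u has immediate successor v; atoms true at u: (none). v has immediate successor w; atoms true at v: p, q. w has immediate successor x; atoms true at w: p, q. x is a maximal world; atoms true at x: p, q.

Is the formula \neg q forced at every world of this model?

Not every world: u \nVdash \neg q.
u \nVdash \neg q since v is accessible from u and v \Vdash q.

No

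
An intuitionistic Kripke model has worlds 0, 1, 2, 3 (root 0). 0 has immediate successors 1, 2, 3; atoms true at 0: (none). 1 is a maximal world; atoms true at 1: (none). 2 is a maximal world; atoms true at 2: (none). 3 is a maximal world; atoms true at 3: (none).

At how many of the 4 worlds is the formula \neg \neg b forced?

0

0: does not force it — 0 \nVdash \neg \neg b since 0 is accessible from 0 and 0 \Vdash \neg b.
1: does not force it — 1 \nVdash \neg \neg b since 1 is accessible from 1 and 1 \Vdash \neg b.
2: does not force it — 2 \nVdash \neg \neg b since 2 is accessible from 2 and 2 \Vdash \neg b.
3: does not force it.
Worlds forcing the formula: { }.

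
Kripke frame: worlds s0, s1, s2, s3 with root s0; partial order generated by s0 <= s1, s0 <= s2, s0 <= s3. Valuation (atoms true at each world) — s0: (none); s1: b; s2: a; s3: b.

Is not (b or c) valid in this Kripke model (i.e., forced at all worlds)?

Not every world: s0 does not force not (b or c).
s0 does not force not (b or c) since s1 is accessible from s0 and s1 forces b or c.
s1 forces b or c via the disjunct b.

No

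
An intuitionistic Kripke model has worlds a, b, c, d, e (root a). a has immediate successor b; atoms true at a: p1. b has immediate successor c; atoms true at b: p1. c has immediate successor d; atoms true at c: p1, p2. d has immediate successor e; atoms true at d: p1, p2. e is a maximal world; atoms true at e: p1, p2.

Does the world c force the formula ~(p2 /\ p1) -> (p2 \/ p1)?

c ||- ~(p2 /\ p1) -> (p2 \/ p1) vacuously: no world accessible from c forces the antecedent ~(p2 /\ p1).

Yes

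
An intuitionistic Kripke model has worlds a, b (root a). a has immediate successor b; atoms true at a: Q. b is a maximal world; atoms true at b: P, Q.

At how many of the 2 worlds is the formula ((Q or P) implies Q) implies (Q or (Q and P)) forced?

a: forces it.
b: forces it.
Worlds forcing the formula: {a, b}.

2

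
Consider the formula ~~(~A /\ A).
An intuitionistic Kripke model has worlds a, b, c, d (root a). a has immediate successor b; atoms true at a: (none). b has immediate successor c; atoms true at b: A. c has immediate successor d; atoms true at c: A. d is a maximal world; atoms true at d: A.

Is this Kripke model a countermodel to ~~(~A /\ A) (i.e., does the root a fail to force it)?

a ||-/- ~~(~A /\ A) since a is accessible from a and a ||- ~(~A /\ A).
a ||- ~(~A /\ A): no world accessible from a forces ~A /\ A.
So the root a does not force ~~(~A /\ A); the model is a countermodel.

Yes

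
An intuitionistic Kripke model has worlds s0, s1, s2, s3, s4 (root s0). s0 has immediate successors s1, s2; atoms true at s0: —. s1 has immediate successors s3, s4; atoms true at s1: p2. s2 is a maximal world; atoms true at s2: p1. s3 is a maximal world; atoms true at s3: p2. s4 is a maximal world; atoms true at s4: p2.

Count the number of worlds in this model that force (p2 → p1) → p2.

s0: does not force it — s0 ⊮ (p2 → p1) → p2: at the accessible world s2, s2 ⊩ p2 → p1 but s2 ⊮ p2.
s1: forces it.
s2: does not force it.
s3: forces it.
s4: forces it.
Worlds forcing the formula: {s1, s3, s4}.

3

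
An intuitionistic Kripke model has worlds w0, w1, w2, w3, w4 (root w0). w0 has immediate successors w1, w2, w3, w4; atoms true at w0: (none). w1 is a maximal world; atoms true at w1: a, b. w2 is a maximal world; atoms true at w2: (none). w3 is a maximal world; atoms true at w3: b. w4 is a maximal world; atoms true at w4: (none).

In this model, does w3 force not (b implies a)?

Yes

w3 forces not (b implies a): no world accessible from w3 forces b implies a.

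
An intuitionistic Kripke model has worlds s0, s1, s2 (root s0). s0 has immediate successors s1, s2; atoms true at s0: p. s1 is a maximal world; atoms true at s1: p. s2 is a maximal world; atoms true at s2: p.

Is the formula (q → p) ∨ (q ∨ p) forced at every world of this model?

s0 ⊩ (q → p) ∨ (q ∨ p) via the disjunct q → p.
Since the root s0 forces (q → p) ∨ (q ∨ p) and forcing is persistent (monotone upward), every world forces it.

Yes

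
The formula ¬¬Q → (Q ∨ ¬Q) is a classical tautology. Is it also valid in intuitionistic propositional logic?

This is a variant of double-negation elimination (deriving excluded middle from double negation), which is not intuitionistically valid.
A Kripke countermodel: worlds w0, w1; order generated by w0 ≤ w1; atoms true at each world — w0:{}; w1:{Q}.
w0 ⊮ ¬¬Q → (Q ∨ ¬Q): already at w0 itself, w0 ⊩ ¬¬Q but w0 ⊮ Q ∨ ¬Q.
w0 ⊮ Q ∨ ¬Q: neither disjunct is forced at w0.
w0 lacks atom Q, so w0 ⊮ Q.
So the root w0 does not force the formula.

No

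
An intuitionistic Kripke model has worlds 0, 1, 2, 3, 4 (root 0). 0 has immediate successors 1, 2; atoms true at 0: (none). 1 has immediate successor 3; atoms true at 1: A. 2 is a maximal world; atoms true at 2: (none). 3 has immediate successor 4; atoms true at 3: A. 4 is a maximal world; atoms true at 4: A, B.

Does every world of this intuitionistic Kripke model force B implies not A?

Not every world: 0 does not force B implies not A.
0 does not force B implies not A: at the accessible world 4, 4 forces B but 4 does not force not A.
4 does not force not A since 4 is accessible from 4 and 4 forces A.

No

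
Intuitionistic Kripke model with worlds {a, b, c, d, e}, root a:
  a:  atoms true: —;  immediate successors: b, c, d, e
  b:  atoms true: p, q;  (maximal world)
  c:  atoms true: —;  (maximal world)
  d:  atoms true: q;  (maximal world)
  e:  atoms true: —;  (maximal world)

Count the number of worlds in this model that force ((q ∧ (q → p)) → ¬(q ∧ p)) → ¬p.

a: forces it.
b: forces it.
c: forces it.
d: forces it.
e: forces it.
Worlds forcing the formula: {a, b, c, d, e}.

5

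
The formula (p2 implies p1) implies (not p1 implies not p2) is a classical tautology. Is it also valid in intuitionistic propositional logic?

Yes

This is the forward direction of contraposition, which is intuitionistically derivable.
Assume p2 implies p1 and not p1. If p2 held then p1 would follow, contradicting not p1; so not p2.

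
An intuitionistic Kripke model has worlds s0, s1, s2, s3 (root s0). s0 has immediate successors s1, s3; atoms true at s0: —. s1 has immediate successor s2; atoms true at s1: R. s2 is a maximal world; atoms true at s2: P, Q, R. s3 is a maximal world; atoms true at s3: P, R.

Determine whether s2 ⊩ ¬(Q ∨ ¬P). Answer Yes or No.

s2 ⊮ ¬(Q ∨ ¬P) since s2 is accessible from s2 and s2 ⊩ Q ∨ ¬P.
s2 ⊩ Q ∨ ¬P via the disjunct Q.

No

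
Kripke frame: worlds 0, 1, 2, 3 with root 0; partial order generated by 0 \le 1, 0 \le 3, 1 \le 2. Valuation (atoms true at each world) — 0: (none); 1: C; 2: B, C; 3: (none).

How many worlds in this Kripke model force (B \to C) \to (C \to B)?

2

0: does not force it — 0 \nVdash (B \to C) \to (C \to B): already at 0 itself, 0 \Vdash B \to C but 0 \nVdash C \to B.
1: does not force it.
2: forces it.
3: forces it.
Worlds forcing the formula: {2, 3}.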